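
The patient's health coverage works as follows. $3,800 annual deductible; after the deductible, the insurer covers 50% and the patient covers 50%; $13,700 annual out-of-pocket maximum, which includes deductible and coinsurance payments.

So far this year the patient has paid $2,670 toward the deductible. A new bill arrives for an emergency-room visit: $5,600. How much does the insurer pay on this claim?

Deductible still to meet: $3,800 − $2,670 = $1,130.
The remaining $4,470 (= $5,600 − $1,130) moves to coinsurance.
50% of $4,470 = $2,235 falls to the patient.
So the patient owes $1,130 + $2,235 = $3,365 before any cap.
Cumulative spending $2,670 + $3,365 = $6,035 stays under the $13,700 maximum.
The plan picks up $5,600 − $3,365 = $2,235.

$2,235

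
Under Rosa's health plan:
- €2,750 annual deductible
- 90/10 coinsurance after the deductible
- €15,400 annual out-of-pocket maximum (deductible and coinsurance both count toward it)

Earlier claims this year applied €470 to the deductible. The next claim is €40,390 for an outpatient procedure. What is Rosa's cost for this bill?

Deductible still to meet: €2,750 − €470 = €2,280.
After the €2,280 deductible portion, €40,390 − €2,280 = €38,110 is subject to coinsurance.
Patient's 10% share of €38,110 is €3,811.
So the patient owes €2,280 + €3,811 = €6,091 before any cap.
Year-to-date out-of-pocket becomes €470 + €6,091 = €6,561, still under the €15,400 maximum, so no cap applies.

€6,091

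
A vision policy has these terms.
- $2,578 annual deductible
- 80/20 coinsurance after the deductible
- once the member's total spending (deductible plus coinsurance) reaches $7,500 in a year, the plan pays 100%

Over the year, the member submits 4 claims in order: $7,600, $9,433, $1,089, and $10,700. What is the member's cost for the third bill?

$217.80

#1 ($7,600): $2,578 to deductible, leaving $5,022; coinsurance $5,022 × 20% = $1,004.40. Member owes $3,582.40 (running OOP $3,582.40).
#2 ($9,433): 20% coinsurance on $9,433 = $1,886.60. Member owes $1,886.60 (running OOP $5,469).
#3 ($1,089): deductible met; 20% of $1,089 = $217.80. Member owes $217.80 (running OOP $5,686.80).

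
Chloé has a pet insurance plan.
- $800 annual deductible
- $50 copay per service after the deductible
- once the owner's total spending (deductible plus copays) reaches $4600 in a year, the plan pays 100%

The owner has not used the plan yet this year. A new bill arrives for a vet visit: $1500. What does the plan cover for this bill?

$650

Nothing has been paid toward the $800 deductible, so the first $800 of this charge is applied there.
After the $800 deductible portion, $1500 − $800 = $700 is subject to the copay.
Copay on this service: $50.
That puts the owner's cost at $800 + $50 = $850 before any cap.
Cumulative spending $0 + $850 = $850 stays under the $4600 maximum.
The plan picks up $1500 − $850 = $650.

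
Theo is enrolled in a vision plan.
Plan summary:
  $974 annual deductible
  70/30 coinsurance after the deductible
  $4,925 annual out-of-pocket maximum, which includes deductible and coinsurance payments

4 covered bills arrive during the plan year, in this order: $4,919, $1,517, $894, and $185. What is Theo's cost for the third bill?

$268.20

Claim 1 — $4,919: $974 to deductible, leaving $3,945; 30% of $3,945 = $1,183.50. Cost to member: $2,157.50. OOP to date $2,157.50.
Claim 2 — $1,517: 30% coinsurance on $1,517 = $455.10. Member pays $455.10; OOP now $2,612.60.
Claim 3 — $894: deductible met; 30% of $894 = $268.20. Cost to member: $268.20. OOP to date $2,880.80.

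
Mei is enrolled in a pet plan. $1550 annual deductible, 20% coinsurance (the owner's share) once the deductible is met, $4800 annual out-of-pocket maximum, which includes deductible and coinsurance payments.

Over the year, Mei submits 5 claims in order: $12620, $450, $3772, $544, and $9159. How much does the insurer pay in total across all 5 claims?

$21745

Claim 1 ($12620): deductible takes $1550, $11070 remains; owner's 20% is $2214. Cost to owner: $3764. OOP to date $3764. Insurer: $12620 − $3764 = $8856.
Claim 2 ($450): deductible met; 20% of $450 = $90. Cost to owner: $90. OOP to date $3854. Insurer: $450 − $90 = $360.
Claim 3 ($3772): deductible met; 20% of $3772 = $754.40. Owner owes $754.40 (running OOP $4608.40). Plan pays $3772 − $754.40 = $3017.60.
Claim 4 ($544): deductible met; 20% of $544 = $108.80. Cost to owner: $108.80. OOP to date $4717.20. Plan pays $544 − $108.80 = $435.20.
Claim 5 ($9159): deductible met; 20% of $9159 = $1831.80. That would push OOP to $6549, over the $4800 cap, so owner pays $4800 − $4717.20 = $82.80. Insurer: $9159 − $82.80 = $9076.20.
Insurer total: $8856 + $360 + $3017.60 + $435.20 + $9076.20 = $21745.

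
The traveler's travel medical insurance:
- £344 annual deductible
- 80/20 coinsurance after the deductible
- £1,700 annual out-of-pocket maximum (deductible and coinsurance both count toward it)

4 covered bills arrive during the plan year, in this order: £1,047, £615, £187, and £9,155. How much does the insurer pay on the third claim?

Claim 1 — £1,047: £344 to deductible, leaving £703; 20% of £703 = £140.60. Traveler pays £484.60; OOP now £484.60. Plan pays £1,047 − £484.60 = £562.40.
Claim 2 — £615: deductible already satisfied, so traveler's share is 20% × £615 = £123. Traveler owes £123 (running OOP £607.60). Insurer: £615 − £123 = £492.
Claim 3 — £187: deductible already satisfied, so traveler's share is 20% × £187 = £37.40. Cost to traveler: £37.40. OOP to date £645. Plan pays £187 − £37.40 = £149.60.

£149.60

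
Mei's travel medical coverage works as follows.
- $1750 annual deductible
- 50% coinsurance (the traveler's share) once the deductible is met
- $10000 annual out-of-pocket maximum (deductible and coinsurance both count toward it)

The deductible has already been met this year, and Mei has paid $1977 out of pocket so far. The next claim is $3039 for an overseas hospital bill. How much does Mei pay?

$1519.50

The deductible is already satisfied, so the full bill goes to coinsurance.
Traveler's 50% share of $3039 is $1519.50.
Cumulative spending $1977 + $1519.50 = $3496.50 stays under the $10000 maximum.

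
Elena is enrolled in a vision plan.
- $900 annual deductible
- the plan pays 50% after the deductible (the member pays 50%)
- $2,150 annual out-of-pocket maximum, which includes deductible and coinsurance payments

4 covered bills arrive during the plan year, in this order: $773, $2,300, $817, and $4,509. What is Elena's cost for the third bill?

Bill 1, $773: all of it applies to the deductible. Member owes $773 (running OOP $773).
Bill 2, $2,300: $127 finishes the deductible; $2,173 goes to coinsurance; member's 50% is $1,086.50. Member pays $1,213.50; OOP now $1,986.50.
Bill 3, $817: 50% coinsurance on $817 = $408.50. Adding that to $1,986.50 gives $2,395, past the $2,150 cap; member pays only $2,150 − $1,986.50 = $163.50.

$163.50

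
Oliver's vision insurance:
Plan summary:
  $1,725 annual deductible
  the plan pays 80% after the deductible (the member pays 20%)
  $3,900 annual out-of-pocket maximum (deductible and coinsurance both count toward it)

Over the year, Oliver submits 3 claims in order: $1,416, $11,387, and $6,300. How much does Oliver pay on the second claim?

$2,484

Bill 1, $1,416: entire amount goes to the deductible. Member owes $1,416 (running OOP $1,416).
Bill 2, $11,387: $309 to deductible, leaving $11,078; coinsurance $11,078 × 20% = $2,215.60. Claim cost before the cap: $309 + $2,215.60 = $2,524.60. That would push OOP to $3,940.60, over the $3,900 cap, so member pays $3,900 − $1,416 = $2,484.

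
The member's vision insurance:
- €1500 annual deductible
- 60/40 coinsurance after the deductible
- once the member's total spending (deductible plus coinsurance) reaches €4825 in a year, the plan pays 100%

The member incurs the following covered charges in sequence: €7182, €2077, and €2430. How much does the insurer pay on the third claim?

€2208.60

Bill 1, €7182: €1500 to deductible, leaving €5682; 40% of €5682 = €2272.80. Member pays €3772.80; OOP now €3772.80. Plan pays €7182 − €3772.80 = €3409.20.
Bill 2, €2077: deductible already satisfied, so member's share is 40% × €2077 = €830.80. Member owes €830.80 (running OOP €4603.60). Plan pays €2077 − €830.80 = €1246.20.
Bill 3, €2430: deductible already satisfied, so member's share is 40% × €2430 = €972. That would push OOP to €5575.60, over the €4825 cap, so member pays €4825 − €4603.60 = €221.40. Insurer: €2430 − €221.40 = €2208.60.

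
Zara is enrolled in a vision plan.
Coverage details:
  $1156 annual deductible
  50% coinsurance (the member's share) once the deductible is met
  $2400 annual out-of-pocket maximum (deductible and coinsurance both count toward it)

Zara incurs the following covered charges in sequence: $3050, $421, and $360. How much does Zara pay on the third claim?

Claim 1 — $3050: deductible takes $1156, $1894 remains; member's 50% is $947. Cost to member: $2103. OOP to date $2103.
Claim 2 — $421: 50% coinsurance on $421 = $210.50. Member pays $210.50; OOP now $2313.50.
Claim 3 — $360: deductible met; 50% of $360 = $180. That would push OOP to $2493.50, over the $2400 cap, so member pays $2400 − $2313.50 = $86.50.

$86.50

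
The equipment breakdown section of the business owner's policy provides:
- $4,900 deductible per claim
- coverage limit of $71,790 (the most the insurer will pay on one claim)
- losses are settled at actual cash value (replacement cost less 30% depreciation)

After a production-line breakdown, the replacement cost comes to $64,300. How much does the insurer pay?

$40,110

Actual cash value after 30% depreciation: $64,300 × 70% = $45,010.
Less the $4,900 deductible: $45,010 − $4,900 = $40,110.
$40,110 ≤ $71,790, so the limit doesn't bind; insurer pays $40,110.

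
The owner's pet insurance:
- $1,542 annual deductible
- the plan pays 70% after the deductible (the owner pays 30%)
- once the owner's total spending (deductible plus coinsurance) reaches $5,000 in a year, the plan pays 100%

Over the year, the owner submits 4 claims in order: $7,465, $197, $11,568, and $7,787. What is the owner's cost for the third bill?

Bill 1, $7,465: $1,542 to deductible, leaving $5,923; owner's 30% is $1,776.90. Cost to owner: $3,318.90. OOP to date $3,318.90.
Bill 2, $197: deductible met; 30% of $197 = $59.10. Cost to owner: $59.10. OOP to date $3,378.
Bill 3, $11,568: deductible met; 30% of $11,568 = $3,470.40. That would push OOP to $6,848.40, over the $5,000 cap, so owner pays $5,000 − $3,378 = $1,622.

$1,622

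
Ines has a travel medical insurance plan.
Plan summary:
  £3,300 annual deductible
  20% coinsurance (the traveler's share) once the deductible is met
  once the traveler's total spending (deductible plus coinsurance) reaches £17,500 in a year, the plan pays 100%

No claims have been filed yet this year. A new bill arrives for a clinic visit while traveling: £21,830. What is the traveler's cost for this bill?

£7,006

Nothing has been paid toward the £3,300 deductible, so the first £3,300 of this charge is applied there.
The remaining £18,530 (= £21,830 − £3,300) moves to coinsurance.
20% of £18,530 = £3,706 falls to the traveler.
That puts the traveler's cost at £3,300 + £3,706 = £7,006 before any cap.
Total out-of-pocket so far would be £0 + £7,006 = £7,006, below the £17,500 cap — no reduction.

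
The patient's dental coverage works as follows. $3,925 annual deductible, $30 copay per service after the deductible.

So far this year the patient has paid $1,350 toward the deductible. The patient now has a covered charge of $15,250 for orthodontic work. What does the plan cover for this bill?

$1,350 of the $3,925 deductible is already met, leaving $2,575.
That leaves $15,250 − $2,575 = $12,675 for the copay.
Copay on this service: $30.
So the patient owes $2,575 + $30 = $2,605.
Insurer pays the balance: $15,250 − $2,605 = $12,645.

$12,645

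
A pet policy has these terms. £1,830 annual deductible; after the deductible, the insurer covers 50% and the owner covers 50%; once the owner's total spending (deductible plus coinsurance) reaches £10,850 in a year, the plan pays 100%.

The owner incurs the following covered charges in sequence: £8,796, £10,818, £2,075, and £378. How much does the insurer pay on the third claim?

Claim 1 (£8,796): deductible takes £1,830, £6,966 remains; owner's 50% is £3,483. Owner owes £5,313 (running OOP £5,313). Insurer: £8,796 − £5,313 = £3,483.
Claim 2 (£10,818): deductible met; 50% of £10,818 = £5,409. Owner pays £5,409; OOP now £10,722. Insurer: £10,818 − £5,409 = £5,409.
Claim 3 (£2,075): deductible already satisfied, so owner's share is 50% × £2,075 = £1,037.50. Adding that to £10,722 gives £11,759.50, past the £10,850 cap; owner pays only £10,850 − £10,722 = £128. Insurer: £2,075 − £128 = £1,947.

£1,947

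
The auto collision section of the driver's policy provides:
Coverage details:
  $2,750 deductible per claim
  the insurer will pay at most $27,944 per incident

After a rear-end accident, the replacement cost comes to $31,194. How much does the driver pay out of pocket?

$3,250

After the deductible, $31,194 − $2,750 = $28,444 remains.
Since $28,444 > $27,944, the payout is capped at $27,944.
The driver bears the rest of the original loss: $31,194 − $27,944 = $3,250.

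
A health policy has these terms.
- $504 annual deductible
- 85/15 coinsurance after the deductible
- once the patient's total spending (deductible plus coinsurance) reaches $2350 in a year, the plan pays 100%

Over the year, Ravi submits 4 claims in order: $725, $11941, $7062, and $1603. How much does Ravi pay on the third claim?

Claim 1 ($725): $504 finishes the deductible; $221 goes to coinsurance; 15% of $221 = $33.15. Patient owes $537.15 (running OOP $537.15).
Claim 2 ($11941): 15% coinsurance on $11941 = $1791.15. Patient pays $1791.15; OOP now $2328.30.
Claim 3 ($7062): deductible already satisfied, so patient's share is 15% × $7062 = $1059.30. OOP would hit $3387.60 > $2350, so the cap limits the patient to $2350 − $2328.30 = $21.70.

$21.70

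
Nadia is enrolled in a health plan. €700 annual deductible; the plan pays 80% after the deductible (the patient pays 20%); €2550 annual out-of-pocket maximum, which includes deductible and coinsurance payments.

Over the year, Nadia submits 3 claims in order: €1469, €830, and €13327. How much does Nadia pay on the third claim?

Claim 1 (€1469): €700 to deductible, leaving €769; patient's 20% is €153.80. Patient owes €853.80 (running OOP €853.80).
Claim 2 (€830): 20% coinsurance on €830 = €166. Cost to patient: €166. OOP to date €1019.80.
Claim 3 (€13327): 20% coinsurance on €13327 = €2665.40. Adding that to €1019.80 gives €3685.20, past the €2550 cap; patient pays only €2550 − €1019.80 = €1530.20.

€1530.20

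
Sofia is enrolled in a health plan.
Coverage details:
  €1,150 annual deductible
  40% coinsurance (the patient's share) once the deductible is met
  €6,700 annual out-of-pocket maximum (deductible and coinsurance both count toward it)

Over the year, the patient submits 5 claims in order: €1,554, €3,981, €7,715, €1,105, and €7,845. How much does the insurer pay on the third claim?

#1 (€1,554): €1,150 finishes the deductible; €404 goes to coinsurance; 40% of €404 = €161.60. Patient pays €1,311.60; OOP now €1,311.60. Insurer: €1,554 − €1,311.60 = €242.40.
#2 (€3,981): 40% coinsurance on €3,981 = €1,592.40. Patient pays €1,592.40; OOP now €2,904. Insurer: €3,981 − €1,592.40 = €2,388.60.
#3 (€7,715): 40% coinsurance on €7,715 = €3,086. Cost to patient: €3,086. OOP to date €5,990. Plan pays €7,715 − €3,086 = €4,629.

€4,629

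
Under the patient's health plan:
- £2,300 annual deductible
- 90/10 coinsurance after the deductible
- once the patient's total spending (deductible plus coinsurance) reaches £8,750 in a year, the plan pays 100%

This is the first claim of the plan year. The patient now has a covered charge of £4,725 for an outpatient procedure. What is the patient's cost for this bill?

Nothing has been paid toward the £2,300 deductible, so the first £2,300 of this charge is applied there.
That leaves £4,725 − £2,300 = £2,425 for coinsurance.
10% of £2,425 = £242.50 falls to the patient.
That puts the patient's cost at £2,300 + £242.50 = £2,542.50 before any cap.
Year-to-date out-of-pocket becomes £0 + £2,542.50 = £2,542.50, still under the £8,750 maximum, so no cap applies.

£2,542.50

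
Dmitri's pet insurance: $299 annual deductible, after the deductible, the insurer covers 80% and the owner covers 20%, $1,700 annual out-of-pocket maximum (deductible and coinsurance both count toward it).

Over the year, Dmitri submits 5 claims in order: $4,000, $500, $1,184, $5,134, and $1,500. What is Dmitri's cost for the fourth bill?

$324

Bill 1, $4,000: $299 finishes the deductible; $3,701 goes to coinsurance; 20% of $3,701 = $740.20. Cost to owner: $1,039.20. OOP to date $1,039.20.
Bill 2, $500: 20% coinsurance on $500 = $100. Cost to owner: $100. OOP to date $1,139.20.
Bill 3, $1,184: 20% coinsurance on $1,184 = $236.80. Owner pays $236.80; OOP now $1,376.
Bill 4, $5,134: deductible already satisfied, so owner's share is 20% × $5,134 = $1,026.80. OOP would hit $2,402.80 > $1,700, so the cap limits the owner to $1,700 − $1,376 = $324.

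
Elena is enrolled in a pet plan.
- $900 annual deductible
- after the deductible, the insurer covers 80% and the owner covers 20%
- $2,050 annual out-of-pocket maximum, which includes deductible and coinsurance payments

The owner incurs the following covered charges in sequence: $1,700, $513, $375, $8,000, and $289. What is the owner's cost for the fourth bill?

#1 ($1,700): deductible takes $900, $800 remains; owner's 20% is $160. Owner pays $1,060; OOP now $1,060.
#2 ($513): deductible met; 20% of $513 = $102.60. Owner owes $102.60 (running OOP $1,162.60).
#3 ($375): deductible met; 20% of $375 = $75. Owner owes $75 (running OOP $1,237.60).
#4 ($8,000): 20% coinsurance on $8,000 = $1,600. That would push OOP to $2,837.60, over the $2,050 cap, so owner pays $2,050 − $1,237.60 = $812.40.

$812.40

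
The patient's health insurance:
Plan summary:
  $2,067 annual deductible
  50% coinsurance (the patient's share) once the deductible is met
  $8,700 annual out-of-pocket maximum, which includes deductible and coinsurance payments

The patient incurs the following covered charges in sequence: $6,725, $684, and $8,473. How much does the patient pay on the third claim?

Claim 1 — $6,725: $2,067 finishes the deductible; $4,658 goes to coinsurance; coinsurance $4,658 × 50% = $2,329. Patient pays $4,396; OOP now $4,396.
Claim 2 — $684: deductible met; 50% of $684 = $342. Patient owes $342 (running OOP $4,738).
Claim 3 — $8,473: deductible met; 50% of $8,473 = $4,236.50. OOP would hit $8,974.50 > $8,700, so the cap limits the patient to $8,700 − $4,738 = $3,962.

$3,962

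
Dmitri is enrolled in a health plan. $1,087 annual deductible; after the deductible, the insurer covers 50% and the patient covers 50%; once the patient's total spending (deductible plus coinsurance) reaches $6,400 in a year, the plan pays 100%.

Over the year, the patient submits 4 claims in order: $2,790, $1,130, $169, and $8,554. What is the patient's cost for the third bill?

#1 ($2,790): deductible takes $1,087, $1,703 remains; coinsurance $1,703 × 50% = $851.50. Patient owes $1,938.50 (running OOP $1,938.50).
#2 ($1,130): deductible already satisfied, so patient's share is 50% × $1,130 = $565. Patient pays $565; OOP now $2,503.50.
#3 ($169): 50% coinsurance on $169 = $84.50. Cost to patient: $84.50. OOP to date $2,588.

$84.50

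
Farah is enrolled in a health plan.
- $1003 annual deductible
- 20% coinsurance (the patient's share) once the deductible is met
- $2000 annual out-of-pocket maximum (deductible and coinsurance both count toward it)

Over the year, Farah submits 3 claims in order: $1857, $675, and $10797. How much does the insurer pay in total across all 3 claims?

Claim 1 ($1857): $1003 to deductible, leaving $854; 20% of $854 = $170.80. Patient owes $1173.80 (running OOP $1173.80). Insurer: $1857 − $1173.80 = $683.20.
Claim 2 ($675): 20% coinsurance on $675 = $135. Patient owes $135 (running OOP $1308.80). Insurer: $675 − $135 = $540.
Claim 3 ($10797): deductible already satisfied, so patient's share is 20% × $10797 = $2159.40. OOP would hit $3468.20 > $2000, so the cap limits the patient to $2000 − $1308.80 = $691.20. Plan pays $10797 − $691.20 = $10105.80.
Insurer total = bills − patient's total = $13329 − $2000 = $11329.

$11329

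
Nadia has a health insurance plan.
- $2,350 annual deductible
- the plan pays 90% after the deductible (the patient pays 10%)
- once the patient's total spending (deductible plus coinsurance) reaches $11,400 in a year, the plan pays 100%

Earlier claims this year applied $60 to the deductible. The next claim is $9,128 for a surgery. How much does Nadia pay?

Deductible still to meet: $2,350 − $60 = $2,290.
The remaining $6,838 (= $9,128 − $2,290) moves to coinsurance.
10% of $6,838 = $683.80 falls to the patient.
Patient responsibility before any cap: $2,290 + $683.80 = $2,973.80.
Cumulative spending $60 + $2,973.80 = $3,033.80 stays under the $11,400 maximum.

$2,973.80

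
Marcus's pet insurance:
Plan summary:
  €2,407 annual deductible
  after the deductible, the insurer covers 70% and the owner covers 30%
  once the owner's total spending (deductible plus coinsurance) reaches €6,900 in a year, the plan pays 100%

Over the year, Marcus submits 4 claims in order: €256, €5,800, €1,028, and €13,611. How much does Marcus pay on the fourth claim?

€3,089.90

Claim 1 — €256: entire amount goes to the deductible. Owner pays €256; OOP now €256.
Claim 2 — €5,800: deductible takes €2,151, €3,649 remains; coinsurance €3,649 × 30% = €1,094.70. Cost to owner: €3,245.70. OOP to date €3,501.70.
Claim 3 — €1,028: deductible met; 30% of €1,028 = €308.40. Owner owes €308.40 (running OOP €3,810.10).
Claim 4 — €13,611: deductible met; 30% of €13,611 = €4,083.30. That would push OOP to €7,893.40, over the €6,900 cap, so owner pays €6,900 − €3,810.10 = €3,089.90.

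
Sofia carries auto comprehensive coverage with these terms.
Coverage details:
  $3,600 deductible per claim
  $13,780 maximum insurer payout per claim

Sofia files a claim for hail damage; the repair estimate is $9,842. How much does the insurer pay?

$6,242

Subtract the deductible: $9,842 − $3,600 = $6,242.
That's under the $13,780 cap, so the insurer reimburses the full $6,242.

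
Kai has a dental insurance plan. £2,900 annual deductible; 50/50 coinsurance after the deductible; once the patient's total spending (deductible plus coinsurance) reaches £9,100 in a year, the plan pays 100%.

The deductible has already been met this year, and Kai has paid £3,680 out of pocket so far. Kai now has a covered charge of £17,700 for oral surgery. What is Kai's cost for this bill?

The deductible is already satisfied, so the full bill goes to coinsurance.
50% of £17,700 = £8,850 falls to the patient.
That would bring total out-of-pocket to £12,530, past the £9,100 cap. The patient is capped at £9,100 − £3,680 = £5,420 on this claim.

£5,420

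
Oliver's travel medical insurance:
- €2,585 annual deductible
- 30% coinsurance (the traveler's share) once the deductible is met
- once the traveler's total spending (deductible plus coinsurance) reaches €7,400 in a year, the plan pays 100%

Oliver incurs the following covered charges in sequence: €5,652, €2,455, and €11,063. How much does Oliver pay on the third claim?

Claim 1 (€5,652): €2,585 finishes the deductible; €3,067 goes to coinsurance; coinsurance €3,067 × 30% = €920.10. Cost to traveler: €3,505.10. OOP to date €3,505.10.
Claim 2 (€2,455): 30% coinsurance on €2,455 = €736.50. Traveler owes €736.50 (running OOP €4,241.60).
Claim 3 (€11,063): 30% coinsurance on €11,063 = €3,318.90. Adding that to €4,241.60 gives €7,560.50, past the €7,400 cap; traveler pays only €7,400 − €4,241.60 = €3,158.40.

€3,158.40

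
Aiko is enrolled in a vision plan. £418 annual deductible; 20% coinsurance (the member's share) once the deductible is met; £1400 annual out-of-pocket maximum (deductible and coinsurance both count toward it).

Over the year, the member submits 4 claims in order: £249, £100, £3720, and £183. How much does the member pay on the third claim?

#1 (£249): all of it applies to the deductible. Cost to member: £249. OOP to date £249.
#2 (£100): fully absorbed by the deductible. Member pays £100; OOP now £349.
#3 (£3720): £69 finishes the deductible; £3651 goes to coinsurance; 20% of £3651 = £730.20. Member owes £799.20 (running OOP £1148.20).

£799.20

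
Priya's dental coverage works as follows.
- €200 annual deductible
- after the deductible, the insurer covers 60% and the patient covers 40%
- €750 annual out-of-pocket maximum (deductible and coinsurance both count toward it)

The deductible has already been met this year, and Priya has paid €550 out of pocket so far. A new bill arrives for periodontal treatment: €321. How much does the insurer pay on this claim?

The deductible is already satisfied, so the full bill goes to coinsurance.
Coinsurance: €321 × 40% = €128.40.
Total out-of-pocket so far would be €550 + €128.40 = €678.40, below the €750 cap — no reduction.
Insurer pays the balance: €321 − €128.40 = €192.60.

€192.60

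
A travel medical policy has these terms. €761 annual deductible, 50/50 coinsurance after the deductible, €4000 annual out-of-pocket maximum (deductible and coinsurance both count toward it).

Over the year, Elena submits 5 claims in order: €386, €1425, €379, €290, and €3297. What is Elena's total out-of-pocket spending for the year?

Bill 1, €386: all of it applies to the deductible. Traveler owes €386 (running OOP €386).
Bill 2, €1425: deductible takes €375, €1050 remains; coinsurance €1050 × 50% = €525. Cost to traveler: €900. OOP to date €1286.
Bill 3, €379: deductible met; 50% of €379 = €189.50. Traveler owes €189.50 (running OOP €1475.50).
Bill 4, €290: 50% coinsurance on €290 = €145. Traveler pays €145; OOP now €1620.50.
Bill 5, €3297: deductible already satisfied, so traveler's share is 50% × €3297 = €1648.50. Traveler owes €1648.50 (running OOP €3269).
Summing the traveler's payments: €386 + €900 + €189.50 + €145 + €1648.50 = €3269.

€3269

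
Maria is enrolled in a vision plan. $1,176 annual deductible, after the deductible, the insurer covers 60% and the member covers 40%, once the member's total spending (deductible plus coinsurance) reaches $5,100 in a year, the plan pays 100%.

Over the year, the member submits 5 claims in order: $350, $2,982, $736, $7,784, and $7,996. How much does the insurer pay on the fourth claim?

Bill 1, $350: fully absorbed by the deductible. Cost to member: $350. OOP to date $350. Plan pays $350 − $350 = $0.
Bill 2, $2,982: $826 to deductible, leaving $2,156; coinsurance $2,156 × 40% = $862.40. Member owes $1,688.40 (running OOP $2,038.40). Plan pays $2,982 − $1,688.40 = $1,293.60.
Bill 3, $736: deductible met; 40% of $736 = $294.40. Member owes $294.40 (running OOP $2,332.80). Plan pays $736 − $294.40 = $441.60.
Bill 4, $7,784: deductible already satisfied, so member's share is 40% × $7,784 = $3,113.60. Adding that to $2,332.80 gives $5,446.40, past the $5,100 cap; member pays only $5,100 − $2,332.80 = $2,767.20. Plan pays $7,784 − $2,767.20 = $5,016.80.

$5,016.80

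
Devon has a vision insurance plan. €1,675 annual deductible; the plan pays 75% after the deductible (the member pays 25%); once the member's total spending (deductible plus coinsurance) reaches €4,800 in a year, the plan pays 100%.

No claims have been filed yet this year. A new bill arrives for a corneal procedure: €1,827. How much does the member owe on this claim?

€1,713

Deductible not yet touched, so the first €1,675 of the bill goes to the deductible.
After the €1,675 deductible portion, €1,827 − €1,675 = €152 is subject to coinsurance.
Member's 25% share of €152 is €38.
Member responsibility before any cap: €1,675 + €38 = €1,713.
Year-to-date out-of-pocket becomes €0 + €1,713 = €1,713, still under the €4,800 maximum, so no cap applies.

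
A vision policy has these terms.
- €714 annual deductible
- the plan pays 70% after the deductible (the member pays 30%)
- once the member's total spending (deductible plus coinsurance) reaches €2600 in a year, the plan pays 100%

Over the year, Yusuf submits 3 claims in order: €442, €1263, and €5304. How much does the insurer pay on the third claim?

€3715.30

Claim 1 (€442): fully absorbed by the deductible. Member pays €442; OOP now €442. Insurer: €442 − €442 = €0.
Claim 2 (€1263): €272 finishes the deductible; €991 goes to coinsurance; member's 30% is €297.30. Member owes €569.30 (running OOP €1011.30). Plan pays €1263 − €569.30 = €693.70.
Claim 3 (€5304): deductible already satisfied, so member's share is 30% × €5304 = €1591.20. That would push OOP to €2602.50, over the €2600 cap, so member pays €2600 − €1011.30 = €1588.70. Plan pays €5304 − €1588.70 = €3715.30.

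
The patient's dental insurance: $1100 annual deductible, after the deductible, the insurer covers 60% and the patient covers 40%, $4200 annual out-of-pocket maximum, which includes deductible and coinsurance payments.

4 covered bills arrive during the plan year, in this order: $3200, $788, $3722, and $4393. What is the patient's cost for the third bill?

$1488.80

#1 ($3200): deductible takes $1100, $2100 remains; patient's 40% is $840. Cost to patient: $1940. OOP to date $1940.
#2 ($788): deductible met; 40% of $788 = $315.20. Patient owes $315.20 (running OOP $2255.20).
#3 ($3722): deductible already satisfied, so patient's share is 40% × $3722 = $1488.80. Patient owes $1488.80 (running OOP $3744).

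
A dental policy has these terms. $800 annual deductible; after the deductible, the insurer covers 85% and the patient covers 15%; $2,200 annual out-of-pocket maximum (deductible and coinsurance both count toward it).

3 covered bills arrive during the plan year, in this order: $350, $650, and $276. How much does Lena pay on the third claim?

$41.40

#1 ($350): fully absorbed by the deductible. Patient owes $350 (running OOP $350).
#2 ($650): $450 finishes the deductible; $200 goes to coinsurance; coinsurance $200 × 15% = $30. Patient owes $480 (running OOP $830).
#3 ($276): deductible met; 15% of $276 = $41.40. Cost to patient: $41.40. OOP to date $871.40.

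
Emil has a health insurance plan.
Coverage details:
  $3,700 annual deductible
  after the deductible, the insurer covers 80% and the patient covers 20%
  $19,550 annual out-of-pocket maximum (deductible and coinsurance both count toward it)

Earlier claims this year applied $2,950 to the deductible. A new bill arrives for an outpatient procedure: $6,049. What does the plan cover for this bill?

$4,239.20

Remaining deductible: $3,700 − $2,950 = $750.
The remaining $5,299 (= $6,049 − $750) moves to coinsurance.
Patient's 20% share of $5,299 is $1,059.80.
Patient responsibility before any cap: $750 + $1,059.80 = $1,809.80.
Total out-of-pocket so far would be $2,950 + $1,809.80 = $4,759.80, below the $19,550 cap — no reduction.
Insurer pays the balance: $6,049 − $1,809.80 = $4,239.20.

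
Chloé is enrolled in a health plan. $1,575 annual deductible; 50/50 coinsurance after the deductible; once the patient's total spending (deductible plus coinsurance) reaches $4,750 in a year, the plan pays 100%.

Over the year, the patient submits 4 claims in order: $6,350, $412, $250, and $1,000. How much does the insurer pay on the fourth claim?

$543.50

Bill 1, $6,350: $1,575 finishes the deductible; $4,775 goes to coinsurance; 50% of $4,775 = $2,387.50. Patient owes $3,962.50 (running OOP $3,962.50). Plan pays $6,350 − $3,962.50 = $2,387.50.
Bill 2, $412: deductible already satisfied, so patient's share is 50% × $412 = $206. Patient owes $206 (running OOP $4,168.50). Plan pays $412 − $206 = $206.
Bill 3, $250: 50% coinsurance on $250 = $125. Patient pays $125; OOP now $4,293.50. Insurer: $250 − $125 = $125.
Bill 4, $1,000: 50% coinsurance on $1,000 = $500. That would push OOP to $4,793.50, over the $4,750 cap, so patient pays $4,750 − $4,293.50 = $456.50. Plan pays $1,000 − $456.50 = $543.50.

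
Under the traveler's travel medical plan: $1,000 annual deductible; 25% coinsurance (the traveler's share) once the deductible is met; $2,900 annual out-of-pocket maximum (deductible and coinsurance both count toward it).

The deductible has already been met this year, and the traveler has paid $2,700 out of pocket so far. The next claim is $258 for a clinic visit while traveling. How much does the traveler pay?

$64.50

The deductible is already satisfied, so the full bill goes to coinsurance.
Coinsurance: $258 × 25% = $64.50.
Year-to-date out-of-pocket becomes $2,700 + $64.50 = $2,764.50, still under the $2,900 maximum, so no cap applies.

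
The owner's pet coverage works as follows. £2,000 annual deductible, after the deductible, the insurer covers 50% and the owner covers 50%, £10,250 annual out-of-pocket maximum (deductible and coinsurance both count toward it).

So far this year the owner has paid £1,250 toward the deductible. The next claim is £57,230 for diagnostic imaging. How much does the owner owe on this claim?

£9,000

£1,250 of the £2,000 deductible is already met, leaving £750.
After the £750 deductible portion, £57,230 − £750 = £56,480 is subject to coinsurance.
Coinsurance: £56,480 × 50% = £28,240.
Owner responsibility before any cap: £750 + £28,240 = £28,990.
That would bring total out-of-pocket to £30,240, past the £10,250 cap. The owner is capped at £10,250 − £1,250 = £9,000 on this claim.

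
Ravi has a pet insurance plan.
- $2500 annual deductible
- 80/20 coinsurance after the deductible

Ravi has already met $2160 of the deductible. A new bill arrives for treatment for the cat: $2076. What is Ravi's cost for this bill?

Deductible still to meet: $2500 − $2160 = $340.
That leaves $2076 − $340 = $1736 for coinsurance.
Owner's 20% share of $1736 is $347.20.
Owner responsibility: $340 + $347.20 = $687.20.

$687.20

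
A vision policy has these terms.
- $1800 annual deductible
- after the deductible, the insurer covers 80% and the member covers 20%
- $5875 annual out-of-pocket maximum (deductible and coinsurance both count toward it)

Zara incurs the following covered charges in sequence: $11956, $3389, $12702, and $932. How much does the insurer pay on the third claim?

#1 ($11956): $1800 finishes the deductible; $10156 goes to coinsurance; member's 20% is $2031.20. Cost to member: $3831.20. OOP to date $3831.20. Plan pays $11956 − $3831.20 = $8124.80.
#2 ($3389): deductible already satisfied, so member's share is 20% × $3389 = $677.80. Cost to member: $677.80. OOP to date $4509. Insurer: $3389 − $677.80 = $2711.20.
#3 ($12702): deductible already satisfied, so member's share is 20% × $12702 = $2540.40. OOP would hit $7049.40 > $5875, so the cap limits the member to $5875 − $4509 = $1366. Insurer: $12702 − $1366 = $11336.

$11336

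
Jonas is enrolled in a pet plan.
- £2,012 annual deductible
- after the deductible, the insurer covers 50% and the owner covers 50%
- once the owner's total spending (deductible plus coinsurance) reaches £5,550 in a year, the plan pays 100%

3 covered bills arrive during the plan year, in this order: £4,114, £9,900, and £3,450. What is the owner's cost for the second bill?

Claim 1 — £4,114: deductible takes £2,012, £2,102 remains; owner's 50% is £1,051. Owner pays £3,063; OOP now £3,063.
Claim 2 — £9,900: deductible met; 50% of £9,900 = £4,950. OOP would hit £8,013 > £5,550, so the cap limits the owner to £5,550 − £3,063 = £2,487.

£2,487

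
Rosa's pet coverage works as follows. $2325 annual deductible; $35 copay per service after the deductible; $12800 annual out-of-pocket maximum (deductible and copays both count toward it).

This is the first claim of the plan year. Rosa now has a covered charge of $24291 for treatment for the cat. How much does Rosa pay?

$2360

The full $2325 deductible is still open; $2325 of this bill applies to it.
The remaining $21966 (= $24291 − $2325) moves to the copay.
Copay on this service: $35.
Owner responsibility before any cap: $2325 + $35 = $2360.
Total out-of-pocket so far would be $0 + $2360 = $2360, below the $12800 cap — no reduction.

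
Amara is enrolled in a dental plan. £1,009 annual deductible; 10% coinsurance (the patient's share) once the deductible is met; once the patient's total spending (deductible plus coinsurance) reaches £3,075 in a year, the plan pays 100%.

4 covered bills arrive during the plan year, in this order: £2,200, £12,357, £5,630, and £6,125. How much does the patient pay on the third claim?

Claim 1 (£2,200): deductible takes £1,009, £1,191 remains; 10% of £1,191 = £119.10. Patient owes £1,128.10 (running OOP £1,128.10).
Claim 2 (£12,357): deductible already satisfied, so patient's share is 10% × £12,357 = £1,235.70. Patient owes £1,235.70 (running OOP £2,363.80).
Claim 3 (£5,630): deductible met; 10% of £5,630 = £563. Cost to patient: £563. OOP to date £2,926.80.

£563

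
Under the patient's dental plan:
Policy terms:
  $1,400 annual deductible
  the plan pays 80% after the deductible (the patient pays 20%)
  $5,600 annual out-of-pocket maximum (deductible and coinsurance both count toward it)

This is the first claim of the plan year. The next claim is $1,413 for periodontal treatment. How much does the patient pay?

Deductible not yet touched, so the first $1,400 of the bill goes to the deductible.
That leaves $1,413 − $1,400 = $13 for coinsurance.
20% of $13 = $2.60 falls to the patient.
So the patient owes $1,400 + $2.60 = $1,402.60 before any cap.
Year-to-date out-of-pocket becomes $0 + $1,402.60 = $1,402.60, still under the $5,600 maximum, so no cap applies.

$1,402.60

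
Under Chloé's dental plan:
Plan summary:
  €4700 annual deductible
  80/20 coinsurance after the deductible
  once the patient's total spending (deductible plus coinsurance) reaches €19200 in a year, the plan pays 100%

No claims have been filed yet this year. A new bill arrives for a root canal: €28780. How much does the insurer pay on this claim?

The full €4700 deductible is still open; €4700 of this bill applies to it.
The remaining €24080 (= €28780 − €4700) moves to coinsurance.
Patient's 20% share of €24080 is €4816.
That puts the patient's cost at €4700 + €4816 = €9516 before any cap.
Total out-of-pocket so far would be €0 + €9516 = €9516, below the €19200 cap — no reduction.
The plan picks up €28780 − €9516 = €19264.

€19264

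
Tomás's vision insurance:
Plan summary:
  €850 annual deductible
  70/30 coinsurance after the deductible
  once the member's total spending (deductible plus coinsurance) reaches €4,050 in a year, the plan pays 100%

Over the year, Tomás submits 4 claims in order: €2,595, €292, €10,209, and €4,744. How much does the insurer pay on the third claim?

#1 (€2,595): €850 to deductible, leaving €1,745; coinsurance €1,745 × 30% = €523.50. Member pays €1,373.50; OOP now €1,373.50. Insurer: €2,595 − €1,373.50 = €1,221.50.
#2 (€292): deductible already satisfied, so member's share is 30% × €292 = €87.60. Member owes €87.60 (running OOP €1,461.10). Insurer: €292 − €87.60 = €204.40.
#3 (€10,209): deductible met; 30% of €10,209 = €3,062.70. Adding that to €1,461.10 gives €4,523.80, past the €4,050 cap; member pays only €4,050 − €1,461.10 = €2,588.90. Insurer: €10,209 − €2,588.90 = €7,620.10.

€7,620.10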